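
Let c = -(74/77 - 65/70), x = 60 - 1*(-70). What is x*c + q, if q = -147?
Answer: -11644/77 ≈ -151.22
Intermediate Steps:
x = 130 (x = 60 + 70 = 130)
c = -5/154 (c = -(74*(1/77) - 65*1/70) = -(74/77 - 13/14) = -1*5/154 = -5/154 ≈ -0.032468)
x*c + q = 130*(-5/154) - 147 = -325/77 - 147 = -11644/77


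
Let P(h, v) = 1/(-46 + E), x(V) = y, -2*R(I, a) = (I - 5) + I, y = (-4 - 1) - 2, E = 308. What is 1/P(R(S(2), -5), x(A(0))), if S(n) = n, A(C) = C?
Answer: 262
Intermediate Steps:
y = -7 (y = -5 - 2 = -7)
R(I, a) = 5/2 - I (R(I, a) = -((I - 5) + I)/2 = -((-5 + I) + I)/2 = -(-5 + 2*I)/2 = 5/2 - I)
x(V) = -7
P(h, v) = 1/262 (P(h, v) = 1/(-46 + 308) = 1/262)
1/P(R(S(2), -5), x(A(0))) = 1/(1/262) = 262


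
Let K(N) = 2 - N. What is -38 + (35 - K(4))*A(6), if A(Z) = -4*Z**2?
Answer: -5366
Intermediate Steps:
-38 + (35 - K(4))*A(6) = -38 + (35 - (2 - 1*4))*(-4*6**2) = -38 + (35 - (2 - 4))*(-4*36) = -38 + (35 - 1*(-2))*(-144) = -38 + (35 + 2)*(-144) = -38 + 37*(-144) = -38 - 5328 = -5366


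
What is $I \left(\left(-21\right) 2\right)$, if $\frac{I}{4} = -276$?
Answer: $46368$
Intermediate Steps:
$I = -1104$ ($I = 4 \left(-276\right) = -1104$)
$I \left(\left(-21\right) 2\right) = - 1104 \left(\left(-21\right) 2\right) = \left(-1104\right) \left(-42\right) = 46368$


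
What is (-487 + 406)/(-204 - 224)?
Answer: 81/428 ≈ 0.18925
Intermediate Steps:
(-487 + 406)/(-204 - 224) = -81/(-428) = -81*(-1/428) = 81/428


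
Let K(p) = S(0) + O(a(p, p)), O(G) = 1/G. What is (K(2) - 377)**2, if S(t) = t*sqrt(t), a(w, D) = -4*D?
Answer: 9102289/64 ≈ 1.4222e+5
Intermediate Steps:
S(t) = t**(3/2)
K(p) = -1/(4*p) (K(p) = 0**(3/2) + 1/(-4*p) = 0 - 1/(4*p) = -1/(4*p))
(K(2) - 377)**2 = (-1/4/2 - 377)**2 = (-1/4*1/2 - 377)**2 = (-1/8 - 377)**2 = (-3017/8)**2 = 9102289/64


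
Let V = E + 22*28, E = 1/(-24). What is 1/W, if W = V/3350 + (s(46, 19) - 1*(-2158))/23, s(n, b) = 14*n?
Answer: 1849200/225620809 ≈ 0.0081961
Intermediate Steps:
E = -1/24 ≈ -0.041667
V = 14783/24 (V = -1/24 + 22*28 = -1/24 + 616 = 14783/24 ≈ 615.96)
W = 225620809/1849200 (W = (14783/24)/3350 + (14*46 - 1*(-2158))/23 = (14783/24)*(1/3350) + (644 + 2158)*(1/23) = 14783/80400 + 2802*(1/23) = 14783/80400 + 2802/23 = 225620809/1849200 ≈ 122.01)
1/W = 1/(225620809/1849200) = 1849200/225620809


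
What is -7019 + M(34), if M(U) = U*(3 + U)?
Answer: -5761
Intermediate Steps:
-7019 + M(34) = -7019 + 34*(3 + 34) = -7019 + 34*37 = -7019 + 1258 = -5761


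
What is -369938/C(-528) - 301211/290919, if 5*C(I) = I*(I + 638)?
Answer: 17353854341/563219184 ≈ 30.812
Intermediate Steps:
C(I) = I*(638 + I)/5 (C(I) = (I*(I + 638))/5 = (I*(638 + I))/5 = I*(638 + I)/5)
-369938/C(-528) - 301211/290919 = -369938*(-5/(528*(638 - 528))) - 301211/290919 = -369938/((⅕)*(-528)*110) - 301211*1/290919 = -369938/(-11616) - 301211/290919 = -369938*(-1/11616) - 301211/290919 = 184969/5808 - 301211/290919 = 17353854341/563219184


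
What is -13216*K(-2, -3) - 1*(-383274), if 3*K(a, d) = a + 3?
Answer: 1136606/3 ≈ 3.7887e+5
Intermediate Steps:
K(a, d) = 1 + a/3 (K(a, d) = (a + 3)/3 = (3 + a)/3 = 1 + a/3)
-13216*K(-2, -3) - 1*(-383274) = -13216*(1 + (⅓)*(-2)) - 1*(-383274) = -13216*(1 - ⅔) + 383274 = -13216*⅓ + 383274 = -13216/3 + 383274 = 1136606/3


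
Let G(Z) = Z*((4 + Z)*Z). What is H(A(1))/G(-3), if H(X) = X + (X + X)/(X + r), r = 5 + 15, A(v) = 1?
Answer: 23/189 ≈ 0.12169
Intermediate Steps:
G(Z) = Z²*(4 + Z) (G(Z) = Z*(Z*(4 + Z)) = Z²*(4 + Z))
r = 20
H(X) = X + 2*X/(20 + X) (H(X) = X + (X + X)/(X + 20) = X + (2*X)/(20 + X) = X + 2*X/(20 + X))
H(A(1))/G(-3) = (1*(22 + 1)/(20 + 1))/(((-3)²*(4 - 3))) = (1*23/21)/((9*1)) = (1*(1/21)*23)/9 = (23/21)*(⅑) = 23/189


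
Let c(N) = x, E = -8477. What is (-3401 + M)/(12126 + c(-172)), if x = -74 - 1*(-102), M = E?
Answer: -5939/6077 ≈ -0.97729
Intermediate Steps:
M = -8477
x = 28 (x = -74 + 102 = 28)
c(N) = 28
(-3401 + M)/(12126 + c(-172)) = (-3401 - 8477)/(12126 + 28) = -11878/12154 = -11878*1/12154 = -5939/6077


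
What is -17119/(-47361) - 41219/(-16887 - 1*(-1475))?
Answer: 2216011087/729927732 ≈ 3.0359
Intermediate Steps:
-17119/(-47361) - 41219/(-16887 - 1*(-1475)) = -17119*(-1/47361) - 41219/(-16887 + 1475) = 17119/47361 - 41219/(-15412) = 17119/47361 - 41219*(-1/15412) = 17119/47361 + 41219/15412 = 2216011087/729927732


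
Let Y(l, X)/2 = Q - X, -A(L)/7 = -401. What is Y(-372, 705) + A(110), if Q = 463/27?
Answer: 38645/27 ≈ 1431.3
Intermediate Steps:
A(L) = 2807 (A(L) = -7*(-401) = 2807)
Q = 463/27 (Q = 463*(1/27) = 463/27 ≈ 17.148)
Y(l, X) = 926/27 - 2*X (Y(l, X) = 2*(463/27 - X) = 926/27 - 2*X)
Y(-372, 705) + A(110) = (926/27 - 2*705) + 2807 = (926/27 - 1410) + 2807 = -37144/27 + 2807 = 38645/27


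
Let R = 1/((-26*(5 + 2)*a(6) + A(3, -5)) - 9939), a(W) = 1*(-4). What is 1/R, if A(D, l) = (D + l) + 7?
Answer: -9206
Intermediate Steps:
a(W) = -4
A(D, l) = 7 + D + l
R = -1/9206 (R = 1/((-26*(5 + 2)*(-4) + (7 + 3 - 5)) - 9939) = 1/((-26*7*(-4) + 5) - 9939) = 1/((-(-728) + 5) - 9939) = 1/((-26*(-28) + 5) - 9939) = 1/((728 + 5) - 9939) = 1/(733 - 9939) = 1/(-9206) = -1/9206 ≈ -0.00010862)
1/R = 1/(-1/9206) = -9206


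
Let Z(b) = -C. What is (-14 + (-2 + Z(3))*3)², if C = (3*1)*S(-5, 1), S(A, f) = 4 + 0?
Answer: 3136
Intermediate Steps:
S(A, f) = 4
C = 12 (C = (3*1)*4 = 3*4 = 12)
Z(b) = -12 (Z(b) = -1*12 = -12)
(-14 + (-2 + Z(3))*3)² = (-14 + (-2 - 12)*3)² = (-14 - 14*3)² = (-14 - 42)² = (-56)² = 3136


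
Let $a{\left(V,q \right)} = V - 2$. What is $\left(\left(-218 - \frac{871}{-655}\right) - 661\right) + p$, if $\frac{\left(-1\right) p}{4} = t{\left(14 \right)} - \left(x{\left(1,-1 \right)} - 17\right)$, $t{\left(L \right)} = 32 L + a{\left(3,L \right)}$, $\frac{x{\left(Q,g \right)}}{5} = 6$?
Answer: $- \frac{1717194}{655} \approx -2621.7$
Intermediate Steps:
$x{\left(Q,g \right)} = 30$ ($x{\left(Q,g \right)} = 5 \cdot 6 = 30$)
$a{\left(V,q \right)} = -2 + V$
$t{\left(L \right)} = 1 + 32 L$ ($t{\left(L \right)} = 32 L + \left(-2 + 3\right) = 32 L + 1 = 1 + 32 L$)
$p = -1744$ ($p = - 4 \left(\left(1 + 32 \cdot 14\right) - \left(30 - 17\right)\right) = - 4 \left(\left(1 + 448\right) - 13\right) = - 4 \left(449 - 13\right) = \left(-4\right) 436 = -1744$)
$\left(\left(-218 - \frac{871}{-655}\right) - 661\right) + p = \left(\left(-218 - \frac{871}{-655}\right) - 661\right) - 1744 = \left(\left(-218 - - \frac{871}{655}\right) - 661\right) - 1744 = \left(\left(-218 + \frac{871}{655}\right) - 661\right) - 1744 = \left(- \frac{141919}{655} - 661\right) - 1744 = - \frac{574874}{655} - 1744 = - \frac{1717194}{655}$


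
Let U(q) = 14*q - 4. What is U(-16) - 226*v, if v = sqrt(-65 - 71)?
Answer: -228 - 452*I*sqrt(34) ≈ -228.0 - 2635.6*I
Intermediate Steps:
v = 2*I*sqrt(34) (v = sqrt(-136) = 2*I*sqrt(34) ≈ 11.662*I)
U(q) = -4 + 14*q
U(-16) - 226*v = (-4 + 14*(-16)) - 452*I*sqrt(34) = (-4 - 224) - 452*I*sqrt(34) = -228 - 452*I*sqrt(34)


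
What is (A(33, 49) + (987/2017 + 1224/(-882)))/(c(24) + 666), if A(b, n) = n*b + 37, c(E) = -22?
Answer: 163380989/63648452 ≈ 2.5669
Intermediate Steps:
A(b, n) = 37 + b*n (A(b, n) = b*n + 37 = 37 + b*n)
(A(33, 49) + (987/2017 + 1224/(-882)))/(c(24) + 666) = ((37 + 33*49) + (987/2017 + 1224/(-882)))/(-22 + 666) = ((37 + 1617) + (987*(1/2017) + 1224*(-1/882)))/644 = (1654 + (987/2017 - 68/49))*(1/644) = (1654 - 88793/98833)*(1/644) = (163380989/98833)*(1/644) = 163380989/63648452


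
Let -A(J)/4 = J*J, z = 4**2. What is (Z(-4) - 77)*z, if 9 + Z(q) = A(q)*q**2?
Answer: -17760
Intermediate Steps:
z = 16
A(J) = -4*J**2 (A(J) = -4*J*J = -4*J**2)
Z(q) = -9 - 4*q**4 (Z(q) = -9 + (-4*q**2)*q**2 = -9 - 4*q**4)
(Z(-4) - 77)*z = ((-9 - 4*(-4)**4) - 77)*16 = ((-9 - 4*256) - 77)*16 = ((-9 - 1024) - 77)*16 = (-1033 - 77)*16 = -1110*16 = -17760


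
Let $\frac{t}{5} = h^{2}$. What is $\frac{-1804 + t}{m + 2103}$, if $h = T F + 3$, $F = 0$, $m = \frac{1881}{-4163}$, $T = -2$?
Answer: $- \frac{7322717}{8752908} \approx -0.8366$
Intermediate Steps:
$m = - \frac{1881}{4163}$ ($m = 1881 \left(- \frac{1}{4163}\right) = - \frac{1881}{4163} \approx -0.45184$)
$h = 3$ ($h = \left(-2\right) 0 + 3 = 0 + 3 = 3$)
$t = 45$ ($t = 5 \cdot 3^{2} = 5 \cdot 9 = 45$)
$\frac{-1804 + t}{m + 2103} = \frac{-1804 + 45}{- \frac{1881}{4163} + 2103} = - \frac{1759}{\frac{8752908}{4163}} = \left(-1759\right) \frac{4163}{8752908} = - \frac{7322717}{8752908}$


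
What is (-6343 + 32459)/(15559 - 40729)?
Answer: -13058/12585 ≈ -1.0376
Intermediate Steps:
(-6343 + 32459)/(15559 - 40729) = 26116/(-25170) = 26116*(-1/25170) = -13058/12585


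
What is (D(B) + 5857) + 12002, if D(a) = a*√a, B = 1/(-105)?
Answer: 17859 - I*√105/11025 ≈ 17859.0 - 0.00092943*I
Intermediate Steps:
B = -1/105 ≈ -0.0095238
D(a) = a^(3/2)
(D(B) + 5857) + 12002 = ((-1/105)^(3/2) + 5857) + 12002 = (-I*√105/11025 + 5857) + 12002 = (5857 - I*√105/11025) + 12002 = 17859 - I*√105/11025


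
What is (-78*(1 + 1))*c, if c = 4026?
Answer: -628056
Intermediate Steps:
(-78*(1 + 1))*c = -78*(1 + 1)*4026 = -78*2*4026 = -13*12*4026 = -156*4026 = -628056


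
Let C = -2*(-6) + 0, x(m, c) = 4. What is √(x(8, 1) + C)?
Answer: 4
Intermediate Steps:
C = 12 (C = 12 + 0 = 12)
√(x(8, 1) + C) = √(4 + 12) = √16 = 4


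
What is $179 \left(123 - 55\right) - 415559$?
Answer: $-403387$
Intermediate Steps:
$179 \left(123 - 55\right) - 415559 = 179 \cdot 68 - 415559 = 12172 - 415559 = -403387$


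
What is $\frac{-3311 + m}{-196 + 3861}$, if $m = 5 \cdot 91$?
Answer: $- \frac{2856}{3665} \approx -0.77926$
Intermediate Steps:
$m = 455$
$\frac{-3311 + m}{-196 + 3861} = \frac{-3311 + 455}{-196 + 3861} = - \frac{2856}{3665}$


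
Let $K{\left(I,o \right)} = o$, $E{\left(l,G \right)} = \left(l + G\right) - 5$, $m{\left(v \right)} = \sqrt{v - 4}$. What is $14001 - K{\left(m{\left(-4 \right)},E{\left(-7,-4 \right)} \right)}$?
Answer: $14017$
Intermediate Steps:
$m{\left(v \right)} = \sqrt{-4 + v}$
$E{\left(l,G \right)} = -5 + G + l$ ($E{\left(l,G \right)} = \left(G + l\right) - 5 = -5 + G + l$)
$14001 - K{\left(m{\left(-4 \right)},E{\left(-7,-4 \right)} \right)} = 14001 - \left(-5 - 4 - 7\right) = 14001 - -16 = 14001 + 16 = 14017$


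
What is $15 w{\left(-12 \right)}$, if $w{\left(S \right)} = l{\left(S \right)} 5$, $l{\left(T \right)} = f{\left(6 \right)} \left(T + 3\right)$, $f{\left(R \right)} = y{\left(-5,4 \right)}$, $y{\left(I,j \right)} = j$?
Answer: $-2700$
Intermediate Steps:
$f{\left(R \right)} = 4$
$l{\left(T \right)} = 12 + 4 T$ ($l{\left(T \right)} = 4 \left(T + 3\right) = 4 \left(3 + T\right) = 12 + 4 T$)
$w{\left(S \right)} = 60 + 20 S$ ($w{\left(S \right)} = \left(12 + 4 S\right) 5 = 60 + 20 S$)
$15 w{\left(-12 \right)} = 15 \left(60 + 20 \left(-12\right)\right) = 15 \left(60 - 240\right) = 15 \left(-180\right) = -2700$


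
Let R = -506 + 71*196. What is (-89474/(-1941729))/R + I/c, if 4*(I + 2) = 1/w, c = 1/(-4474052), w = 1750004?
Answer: 203871929166849983443283/22783814730921780 ≈ 8.9481e+6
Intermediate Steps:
c = -1/4474052 ≈ -2.2351e-7
I = -14000031/7000016 (I = -2 + (¼)/1750004 = -2 + (¼)*(1/1750004) = -2 + 1/7000016 = -14000031/7000016 ≈ -2.0000)
R = 13410 (R = -506 + 13916 = 13410)
(-89474/(-1941729))/R + I/c = -89474/(-1941729)/13410 - 14000031/(7000016*(-1/4474052)) = -89474*(-1/1941729)*(1/13410) - 14000031/7000016*(-4474052) = (89474/1941729)*(1/13410) + 15659216673903/1750004 = 44737/13019292945 + 15659216673903/1750004 = 203871929166849983443283/22783814730921780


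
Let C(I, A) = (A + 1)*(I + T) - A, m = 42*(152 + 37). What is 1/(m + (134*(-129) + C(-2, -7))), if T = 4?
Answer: -1/9353 ≈ -0.00010692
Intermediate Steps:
m = 7938 (m = 42*189 = 7938)
C(I, A) = -A + (1 + A)*(4 + I) (C(I, A) = (A + 1)*(I + 4) - A = (1 + A)*(4 + I) - A = -A + (1 + A)*(4 + I))
1/(m + (134*(-129) + C(-2, -7))) = 1/(7938 + (134*(-129) + (4 - 2 + 3*(-7) - 7*(-2)))) = 1/(7938 + (-17286 + (4 - 2 - 21 + 14))) = 1/(7938 + (-17286 - 5)) = 1/(7938 - 17291) = 1/(-9353) = -1/9353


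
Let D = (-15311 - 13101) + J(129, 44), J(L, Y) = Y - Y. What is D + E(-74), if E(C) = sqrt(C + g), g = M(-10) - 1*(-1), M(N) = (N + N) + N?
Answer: -28412 + I*sqrt(103) ≈ -28412.0 + 10.149*I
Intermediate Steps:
M(N) = 3*N (M(N) = 2*N + N = 3*N)
J(L, Y) = 0
g = -29 (g = 3*(-10) - 1*(-1) = -30 + 1 = -29)
E(C) = sqrt(-29 + C) (E(C) = sqrt(C - 29) = sqrt(-29 + C))
D = -28412 (D = (-15311 - 13101) + 0 = -28412 + 0 = -28412)
D + E(-74) = -28412 + sqrt(-29 - 74) = -28412 + sqrt(-103) = -28412 + I*sqrt(103)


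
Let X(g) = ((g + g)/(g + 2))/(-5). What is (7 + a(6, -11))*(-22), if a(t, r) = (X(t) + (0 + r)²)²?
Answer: -16033039/50 ≈ -3.2066e+5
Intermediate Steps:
X(g) = -2*g/(5*(2 + g)) (X(g) = ((2*g)/(2 + g))*(-⅕) = (2*g/(2 + g))*(-⅕) = -2*g/(5*(2 + g)))
a(t, r) = (r² - 2*t/(10 + 5*t))² (a(t, r) = (-2*t/(10 + 5*t) + (0 + r)²)² = (-2*t/(10 + 5*t) + r²)² = (r² - 2*t/(10 + 5*t))²)
(7 + a(6, -11))*(-22) = (7 + (-2*6 + 5*(-11)²*(2 + 6))²/(25*(2 + 6)²))*(-22) = (7 + (1/25)*(-12 + 5*121*8)²/8²)*(-22) = (7 + (1/25)*(1/64)*(-12 + 4840)²)*(-22) = (7 + (1/25)*(1/64)*4828²)*(-22) = (7 + (1/25)*(1/64)*23309584)*(-22) = (7 + 1456849/100)*(-22) = (1457549/100)*(-22) = -16033039/50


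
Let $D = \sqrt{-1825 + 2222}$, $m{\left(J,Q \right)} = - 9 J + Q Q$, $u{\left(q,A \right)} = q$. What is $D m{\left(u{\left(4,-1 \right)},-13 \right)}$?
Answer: $133 \sqrt{397} \approx 2650.0$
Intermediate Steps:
$m{\left(J,Q \right)} = Q^{2} - 9 J$ ($m{\left(J,Q \right)} = - 9 J + Q^{2} = Q^{2} - 9 J$)
$D = \sqrt{397} \approx 19.925$
$D m{\left(u{\left(4,-1 \right)},-13 \right)} = \sqrt{397} \left(\left(-13\right)^{2} - 36\right) = \sqrt{397} \left(169 - 36\right) = \sqrt{397} \cdot 133 = 133 \sqrt{397}$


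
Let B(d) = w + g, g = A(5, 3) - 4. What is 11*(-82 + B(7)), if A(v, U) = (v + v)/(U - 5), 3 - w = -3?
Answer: -935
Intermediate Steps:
w = 6 (w = 3 - 1*(-3) = 3 + 3 = 6)
A(v, U) = 2*v/(-5 + U) (A(v, U) = (2*v)/(-5 + U) = 2*v/(-5 + U))
g = -9 (g = 2*5/(-5 + 3) - 4 = 2*5/(-2) - 4 = 2*5*(-½) - 4 = -5 - 4 = -9)
B(d) = -3 (B(d) = 6 - 9 = -3)
11*(-82 + B(7)) = 11*(-82 - 3) = 11*(-85) = -935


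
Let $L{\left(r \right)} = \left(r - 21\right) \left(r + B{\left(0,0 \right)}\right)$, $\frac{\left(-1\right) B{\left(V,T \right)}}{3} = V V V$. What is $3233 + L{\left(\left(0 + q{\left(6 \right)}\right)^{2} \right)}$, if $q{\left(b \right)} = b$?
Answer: $3773$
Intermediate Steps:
$B{\left(V,T \right)} = - 3 V^{3}$ ($B{\left(V,T \right)} = - 3 V V V = - 3 V^{2} V = - 3 V^{3}$)
$L{\left(r \right)} = r \left(-21 + r\right)$ ($L{\left(r \right)} = \left(r - 21\right) \left(r - 3 \cdot 0^{3}\right) = \left(-21 + r\right) \left(r - 0\right) = \left(-21 + r\right) \left(r + 0\right) = \left(-21 + r\right) r = r \left(-21 + r\right)$)
$3233 + L{\left(\left(0 + q{\left(6 \right)}\right)^{2} \right)} = 3233 + \left(0 + 6\right)^{2} \left(-21 + \left(0 + 6\right)^{2}\right) = 3233 + 6^{2} \left(-21 + 6^{2}\right) = 3233 + 36 \left(-21 + 36\right) = 3233 + 36 \cdot 15 = 3233 + 540 = 3773$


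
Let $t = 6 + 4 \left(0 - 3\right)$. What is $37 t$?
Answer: $-222$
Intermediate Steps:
$t = -6$ ($t = 6 + 4 \left(0 - 3\right) = 6 + 4 \left(-3\right) = 6 - 12 = -6$)
$37 t = 37 \left(-6\right) = -222$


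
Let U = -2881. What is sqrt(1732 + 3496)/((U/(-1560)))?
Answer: 3120*sqrt(1307)/2881 ≈ 39.152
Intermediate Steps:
sqrt(1732 + 3496)/((U/(-1560))) = sqrt(1732 + 3496)/((-2881/(-1560))) = sqrt(5228)/((-2881*(-1/1560))) = (2*sqrt(1307))/(2881/1560) = (2*sqrt(1307))*(1560/2881) = 3120*sqrt(1307)/2881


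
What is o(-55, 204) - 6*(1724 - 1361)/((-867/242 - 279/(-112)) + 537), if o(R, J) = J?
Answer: 161340052/806959 ≈ 199.94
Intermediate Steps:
o(-55, 204) - 6*(1724 - 1361)/((-867/242 - 279/(-112)) + 537) = 204 - 6*(1724 - 1361)/((-867/242 - 279/(-112)) + 537) = 204 - 6*363/((-867*1/242 - 279*(-1/112)) + 537) = 204 - 6*363/((-867/242 + 279/112) + 537) = 204 - 6*363/(-14793/13552 + 537) = 204 - 6*363/(7262631/13552) = 204 - 6*363*(13552/7262631) = 204 - 6*1639792/2420877 = 204 - 1*3279584/806959 = 204 - 3279584/806959 = 161340052/806959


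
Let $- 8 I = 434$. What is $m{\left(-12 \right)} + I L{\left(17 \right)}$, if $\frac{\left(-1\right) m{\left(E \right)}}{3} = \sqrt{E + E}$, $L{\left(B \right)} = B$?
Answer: $- \frac{3689}{4} - 6 i \sqrt{6} \approx -922.25 - 14.697 i$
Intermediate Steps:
$I = - \frac{217}{4}$ ($I = \left(- \frac{1}{8}\right) 434 = - \frac{217}{4} \approx -54.25$)
$m{\left(E \right)} = - 3 \sqrt{2} \sqrt{E}$ ($m{\left(E \right)} = - 3 \sqrt{E + E} = - 3 \sqrt{2 E} = - 3 \sqrt{2} \sqrt{E}$)
$m{\left(-12 \right)} + I L{\left(17 \right)} = - 3 \sqrt{2} \sqrt{-12} - \frac{3689}{4} = - 3 \sqrt{2} \cdot 2 i \sqrt{3} - \frac{3689}{4} = - 6 i \sqrt{6} - \frac{3689}{4} = - \frac{3689}{4} - 6 i \sqrt{6}$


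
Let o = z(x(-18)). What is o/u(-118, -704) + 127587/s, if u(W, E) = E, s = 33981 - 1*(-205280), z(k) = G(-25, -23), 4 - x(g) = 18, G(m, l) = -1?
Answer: 8187319/15312704 ≈ 0.53467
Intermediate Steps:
x(g) = -14 (x(g) = 4 - 1*18 = 4 - 18 = -14)
z(k) = -1
s = 239261 (s = 33981 + 205280 = 239261)
o = -1
o/u(-118, -704) + 127587/s = -1/(-704) + 127587/239261 = -1*(-1/704) + 127587*(1/239261) = 1/704 + 127587/239261 = 8187319/15312704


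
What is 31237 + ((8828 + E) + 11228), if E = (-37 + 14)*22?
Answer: 50787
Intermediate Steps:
E = -506 (E = -23*22 = -506)
31237 + ((8828 + E) + 11228) = 31237 + ((8828 - 506) + 11228) = 31237 + (8322 + 11228) = 31237 + 19550 = 50787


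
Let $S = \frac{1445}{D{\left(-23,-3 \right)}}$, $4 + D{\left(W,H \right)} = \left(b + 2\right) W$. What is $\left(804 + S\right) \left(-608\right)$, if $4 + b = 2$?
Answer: $-269192$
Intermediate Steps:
$b = -2$ ($b = -4 + 2 = -2$)
$D{\left(W,H \right)} = -4$ ($D{\left(W,H \right)} = -4 + \left(-2 + 2\right) W = -4 + 0 W = -4 + 0 = -4$)
$S = - \frac{1445}{4}$ ($S = \frac{1445}{-4} = 1445 \left(- \frac{1}{4}\right) = - \frac{1445}{4} \approx -361.25$)
$\left(804 + S\right) \left(-608\right) = \left(804 - \frac{1445}{4}\right) \left(-608\right) = \frac{1771}{4} \left(-608\right) = -269192$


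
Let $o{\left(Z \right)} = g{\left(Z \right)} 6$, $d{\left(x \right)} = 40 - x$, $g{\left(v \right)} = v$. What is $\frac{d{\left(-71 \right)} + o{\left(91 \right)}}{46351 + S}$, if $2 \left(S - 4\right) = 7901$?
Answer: $\frac{146}{11179} \approx 0.01306$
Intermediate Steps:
$o{\left(Z \right)} = 6 Z$ ($o{\left(Z \right)} = Z 6 = 6 Z$)
$S = \frac{7909}{2}$ ($S = 4 + \frac{1}{2} \cdot 7901 = 4 + \frac{7901}{2} = \frac{7909}{2} \approx 3954.5$)
$\frac{d{\left(-71 \right)} + o{\left(91 \right)}}{46351 + S} = \frac{\left(40 - -71\right) + 6 \cdot 91}{46351 + \frac{7909}{2}} = \frac{\left(40 + 71\right) + 546}{\frac{100611}{2}} = \left(111 + 546\right) \frac{2}{100611} = 657 \cdot \frac{2}{100611} = \frac{146}{11179}$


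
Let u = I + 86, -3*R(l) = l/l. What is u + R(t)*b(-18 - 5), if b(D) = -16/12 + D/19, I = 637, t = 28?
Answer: 123778/171 ≈ 723.85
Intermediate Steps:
R(l) = -⅓ (R(l) = -l/(3*l) = -⅓*1 = -⅓)
u = 723 (u = 637 + 86 = 723)
b(D) = -4/3 + D/19 (b(D) = -16*1/12 + D*(1/19) = -4/3 + D/19)
u + R(t)*b(-18 - 5) = 723 - (-4/3 + (-18 - 5)/19)/3 = 723 - (-4/3 + (1/19)*(-23))/3 = 723 - (-4/3 - 23/19)/3 = 723 - ⅓*(-145/57) = 723 + 145/171 = 123778/171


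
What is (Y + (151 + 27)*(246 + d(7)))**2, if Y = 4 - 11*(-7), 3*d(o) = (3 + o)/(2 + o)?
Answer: 1407172455049/729 ≈ 1.9303e+9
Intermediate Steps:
d(o) = (3 + o)/(3*(2 + o)) (d(o) = ((3 + o)/(2 + o))/3 = (3 + o)/(3*(2 + o)))
Y = 81 (Y = 4 + 77 = 81)
(Y + (151 + 27)*(246 + d(7)))**2 = (81 + (151 + 27)*(246 + (3 + 7)/(3*(2 + 7))))**2 = (81 + 178*(246 + (1/3)*10/9))**2 = (81 + 178*(246 + (1/3)*(1/9)*10))**2 = (81 + 178*(246 + 10/27))**2 = (81 + 178*(6652/27))**2 = (81 + 1184056/27)**2 = (1186243/27)**2 = 1407172455049/729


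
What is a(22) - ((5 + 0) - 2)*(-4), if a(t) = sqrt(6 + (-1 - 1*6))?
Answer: 12 + I ≈ 12.0 + 1.0*I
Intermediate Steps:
a(t) = I (a(t) = sqrt(6 + (-1 - 6)) = sqrt(6 - 7) = sqrt(-1) = I)
a(22) - ((5 + 0) - 2)*(-4) = I - ((5 + 0) - 2)*(-4) = I - (5 - 2)*(-4) = I - 3*(-4) = I - 1*(-12) = I + 12 = 12 + I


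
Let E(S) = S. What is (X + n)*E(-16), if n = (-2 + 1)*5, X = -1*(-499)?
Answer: -7904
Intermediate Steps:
X = 499
n = -5 (n = -1*5 = -5)
(X + n)*E(-16) = (499 - 5)*(-16) = 494*(-16) = -7904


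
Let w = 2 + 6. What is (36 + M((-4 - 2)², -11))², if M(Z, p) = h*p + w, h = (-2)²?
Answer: 0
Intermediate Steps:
w = 8
h = 4
M(Z, p) = 8 + 4*p (M(Z, p) = 4*p + 8 = 8 + 4*p)
(36 + M((-4 - 2)², -11))² = (36 + (8 + 4*(-11)))² = (36 + (8 - 44))² = (36 - 36)² = 0² = 0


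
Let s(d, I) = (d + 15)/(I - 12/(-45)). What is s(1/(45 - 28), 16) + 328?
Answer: 341096/1037 ≈ 328.93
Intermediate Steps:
s(d, I) = (15 + d)/(4/15 + I) (s(d, I) = (15 + d)/(I - 12*(-1/45)) = (15 + d)/(I + 4/15) = (15 + d)/(4/15 + I))
s(1/(45 - 28), 16) + 328 = 15*(15 + 1/(45 - 28))/(4 + 15*16) + 328 = 15*(15 + 1/17)/(4 + 240) + 328 = 15*(15 + 1/17)/244 + 328 = 15*(1/244)*(256/17) + 328 = 960/1037 + 328 = 341096/1037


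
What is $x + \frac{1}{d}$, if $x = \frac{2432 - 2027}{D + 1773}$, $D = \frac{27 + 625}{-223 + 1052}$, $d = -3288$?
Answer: $\frac{1102459091}{4834902072} \approx 0.22802$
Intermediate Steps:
$D = \frac{652}{829} \approx 0.78649$
$x = \frac{335745}{1470469}$ ($x = \frac{2432 - 2027}{\frac{652}{829} + 1773} = \frac{405}{\frac{1470469}{829}} = 405 \cdot \frac{829}{1470469} = \frac{335745}{1470469} \approx 0.22833$)
$x + \frac{1}{d} = \frac{335745}{1470469} + \frac{1}{-3288} = \frac{335745}{1470469} - \frac{1}{3288} = \frac{1102459091}{4834902072}$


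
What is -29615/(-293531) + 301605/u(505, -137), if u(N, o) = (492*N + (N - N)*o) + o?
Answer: 95884502900/72890498513 ≈ 1.3155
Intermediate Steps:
u(N, o) = o + 492*N (u(N, o) = (492*N + 0*o) + o = (492*N + 0) + o = 492*N + o = o + 492*N)
-29615/(-293531) + 301605/u(505, -137) = -29615/(-293531) + 301605/(-137 + 492*505) = -29615*(-1/293531) + 301605/(-137 + 248460) = 29615/293531 + 301605/248323 = 95884502900/72890498513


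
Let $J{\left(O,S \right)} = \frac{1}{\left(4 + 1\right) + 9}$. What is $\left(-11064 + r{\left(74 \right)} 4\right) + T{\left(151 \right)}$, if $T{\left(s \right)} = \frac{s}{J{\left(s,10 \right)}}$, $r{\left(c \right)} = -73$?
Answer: $-9242$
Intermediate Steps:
$J{\left(O,S \right)} = \frac{1}{14}$ ($J{\left(O,S \right)} = \frac{1}{5 + 9} = \frac{1}{14}$)
$T{\left(s \right)} = 14 s$ ($T{\left(s \right)} = s \frac{1}{\frac{1}{14}} = s 14 = 14 s$)
$\left(-11064 + r{\left(74 \right)} 4\right) + T{\left(151 \right)} = \left(-11064 - 292\right) + 14 \cdot 151 = \left(-11064 - 292\right) + 2114 = -11356 + 2114 = -9242$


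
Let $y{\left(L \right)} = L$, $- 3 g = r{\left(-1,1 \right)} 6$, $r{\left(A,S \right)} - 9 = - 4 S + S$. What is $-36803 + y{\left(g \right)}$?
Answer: $-36815$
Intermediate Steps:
$r{\left(A,S \right)} = 9 - 3 S$ ($r{\left(A,S \right)} = 9 + \left(- 4 S + S\right) = 9 - 3 S$)
$g = -12$ ($g = - \frac{\left(9 - 3\right) 6}{3} = - \frac{6 \cdot 6}{3} = \left(- \frac{1}{3}\right) 36 = -12$)
$-36803 + y{\left(g \right)} = -36803 - 12 = -36815$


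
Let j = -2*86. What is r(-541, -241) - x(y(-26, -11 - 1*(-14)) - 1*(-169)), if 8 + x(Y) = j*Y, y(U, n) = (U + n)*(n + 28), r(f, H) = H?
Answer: -93801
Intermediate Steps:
j = -172
y(U, n) = (28 + n)*(U + n) (y(U, n) = (U + n)*(28 + n) = (28 + n)*(U + n))
x(Y) = -8 - 172*Y
r(-541, -241) - x(y(-26, -11 - 1*(-14)) - 1*(-169)) = -241 - (-8 - 172*(((-11 - 1*(-14))**2 + 28*(-26) + 28*(-11 - 1*(-14)) - 26*(-11 - 1*(-14))) - 1*(-169))) = -241 - (-8 - 172*(((-11 + 14)**2 - 728 + 28*(-11 + 14) - 26*(-11 + 14)) + 169)) = -241 - (-8 - 172*((3**2 - 728 + 28*3 - 26*3) + 169)) = -241 - (-8 - 172*((9 - 728 + 84 - 78) + 169)) = -241 - (-8 - 172*(-713 + 169)) = -241 - (-8 - 172*(-544)) = -241 - (-8 + 93568) = -241 - 1*93560 = -241 - 93560 = -93801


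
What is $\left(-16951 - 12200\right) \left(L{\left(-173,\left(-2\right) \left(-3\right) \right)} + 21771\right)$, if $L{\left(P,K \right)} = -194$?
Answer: $-628991127$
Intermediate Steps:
$\left(-16951 - 12200\right) \left(L{\left(-173,\left(-2\right) \left(-3\right) \right)} + 21771\right) = \left(-16951 - 12200\right) \left(-194 + 21771\right) = \left(-29151\right) 21577 = -628991127$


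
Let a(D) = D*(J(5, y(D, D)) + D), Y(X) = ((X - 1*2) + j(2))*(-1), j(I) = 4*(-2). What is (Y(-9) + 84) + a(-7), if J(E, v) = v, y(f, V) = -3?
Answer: 173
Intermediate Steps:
j(I) = -8
Y(X) = 10 - X (Y(X) = ((X - 1*2) - 8)*(-1) = ((X - 2) - 8)*(-1) = ((-2 + X) - 8)*(-1) = (-10 + X)*(-1) = 10 - X)
a(D) = D*(-3 + D)
(Y(-9) + 84) + a(-7) = ((10 - 1*(-9)) + 84) - 7*(-3 - 7) = ((10 + 9) + 84) - 7*(-10) = (19 + 84) + 70 = 103 + 70 = 173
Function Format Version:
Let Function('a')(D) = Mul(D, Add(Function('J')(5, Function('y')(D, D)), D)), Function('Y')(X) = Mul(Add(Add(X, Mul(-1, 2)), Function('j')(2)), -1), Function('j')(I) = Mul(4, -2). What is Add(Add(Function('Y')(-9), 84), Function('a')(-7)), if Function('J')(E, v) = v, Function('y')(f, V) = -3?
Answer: 173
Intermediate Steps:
Function('j')(I) = -8
Function('Y')(X) = Add(10, Mul(-1, X)) (Function('Y')(X) = Mul(Add(Add(X, Mul(-1, 2)), -8), -1) = Mul(Add(Add(X, -2), -8), -1) = Mul(Add(Add(-2, X), -8), -1) = Mul(Add(-10, X), -1) = Add(10, Mul(-1, X)))
Function('a')(D) = Mul(D, Add(-3, D))
Add(Add(Function('Y')(-9), 84), Function('a')(-7)) = Add(Add(Add(10, Mul(-1, -9)), 84), Mul(-7, Add(-3, -7))) = Add(Add(Add(10, 9), 84), Mul(-7, -10)) = Add(Add(19, 84), 70) = Add(103, 70) = 173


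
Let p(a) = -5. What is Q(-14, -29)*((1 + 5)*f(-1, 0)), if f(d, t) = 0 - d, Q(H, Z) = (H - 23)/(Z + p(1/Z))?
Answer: 111/17 ≈ 6.5294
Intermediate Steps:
Q(H, Z) = (-23 + H)/(-5 + Z) (Q(H, Z) = (H - 23)/(Z - 5) = (-23 + H)/(-5 + Z))
f(d, t) = -d
Q(-14, -29)*((1 + 5)*f(-1, 0)) = ((-23 - 14)/(-5 - 29))*((1 + 5)*(-1*(-1))) = (-37/(-34))*(6*1) = -1/34*(-37)*6 = (37/34)*6 = 111/17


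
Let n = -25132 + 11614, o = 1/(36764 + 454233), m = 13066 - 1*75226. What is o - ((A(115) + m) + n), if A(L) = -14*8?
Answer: 37212662631/490997 ≈ 75790.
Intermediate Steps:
m = -62160 (m = 13066 - 75226 = -62160)
o = 1/490997 ≈ 2.0367e-6
A(L) = -112
n = -13518
o - ((A(115) + m) + n) = 1/490997 - ((-112 - 62160) - 13518) = 1/490997 - (-62272 - 13518) = 1/490997 - 1*(-75790) = 1/490997 + 75790 = 37212662631/490997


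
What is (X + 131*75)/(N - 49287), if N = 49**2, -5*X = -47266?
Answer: -96391/234430 ≈ -0.41117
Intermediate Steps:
X = 47266/5 (X = -1/5*(-47266) = 47266/5 ≈ 9453.2)
N = 2401
(X + 131*75)/(N - 49287) = (47266/5 + 131*75)/(2401 - 49287) = (47266/5 + 9825)/(-46886) = (96391/5)*(-1/46886) = -96391/234430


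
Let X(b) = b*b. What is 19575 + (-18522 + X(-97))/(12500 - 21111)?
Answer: 168569438/8611 ≈ 19576.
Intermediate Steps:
X(b) = b²
19575 + (-18522 + X(-97))/(12500 - 21111) = 19575 + (-18522 + (-97)²)/(12500 - 21111) = 19575 + (-18522 + 9409)/(-8611) = 19575 - 9113*(-1/8611) = 19575 + 9113/8611 = 168569438/8611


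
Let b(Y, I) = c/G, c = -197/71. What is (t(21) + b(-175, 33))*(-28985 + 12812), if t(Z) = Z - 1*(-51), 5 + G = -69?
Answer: -6121237905/5254 ≈ -1.1651e+6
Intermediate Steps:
c = -197/71 (c = -197*1/71 = -197/71 ≈ -2.7746)
G = -74 (G = -5 - 69 = -74)
b(Y, I) = 197/5254 (b(Y, I) = -197/71/(-74) = -197/71*(-1/74) = 197/5254)
t(Z) = 51 + Z (t(Z) = Z + 51 = 51 + Z)
(t(21) + b(-175, 33))*(-28985 + 12812) = ((51 + 21) + 197/5254)*(-28985 + 12812) = (72 + 197/5254)*(-16173) = (378485/5254)*(-16173) = -6121237905/5254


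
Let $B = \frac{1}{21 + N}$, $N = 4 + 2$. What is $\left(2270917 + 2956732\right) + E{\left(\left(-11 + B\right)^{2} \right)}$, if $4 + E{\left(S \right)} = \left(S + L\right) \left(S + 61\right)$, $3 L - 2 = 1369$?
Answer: $\frac{2833762159810}{531441} \approx 5.3322 \cdot 10^{6}$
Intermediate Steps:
$L = 457$ ($L = \frac{2}{3} + \frac{1}{3} \cdot 1369 = \frac{2}{3} + \frac{1369}{3} = 457$)
$N = 6$
$B = \frac{1}{27}$ ($B = \frac{1}{21 + 6} = \frac{1}{27} \approx 0.037037$)
$E{\left(S \right)} = -4 + \left(61 + S\right) \left(457 + S\right)$ ($E{\left(S \right)} = -4 + \left(S + 457\right) \left(S + 61\right) = -4 + \left(457 + S\right) \left(61 + S\right) = -4 + \left(61 + S\right) \left(457 + S\right)$)
$\left(2270917 + 2956732\right) + E{\left(\left(-11 + B\right)^{2} \right)} = \left(2270917 + 2956732\right) + \left(27873 + \left(\left(-11 + \frac{1}{27}\right)^{2}\right)^{2} + 518 \left(-11 + \frac{1}{27}\right)^{2}\right) = 5227649 + \left(27873 + \left(\left(- \frac{296}{27}\right)^{2}\right)^{2} + 518 \left(- \frac{296}{27}\right)^{2}\right) = 5227649 + \left(27873 + \left(\frac{87616}{729}\right)^{2} + 518 \cdot \frac{87616}{729}\right) = 5227649 + \left(27873 + \frac{7676563456}{531441} + \frac{45385088}{729}\right) = 5227649 + \frac{55575147601}{531441} = \frac{2833762159810}{531441}$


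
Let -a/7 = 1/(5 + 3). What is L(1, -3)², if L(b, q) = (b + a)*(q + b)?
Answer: 1/16 ≈ 0.062500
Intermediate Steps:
a = -7/8 (a = -7/(5 + 3) = -7/8 ≈ -0.87500)
L(b, q) = (-7/8 + b)*(b + q) (L(b, q) = (b - 7/8)*(q + b) = (-7/8 + b)*(b + q))
L(1, -3)² = (1² - 7/8*1 - 7/8*(-3) + 1*(-3))² = (1 - 7/8 + 21/8 - 3)² = (-¼)² = 1/16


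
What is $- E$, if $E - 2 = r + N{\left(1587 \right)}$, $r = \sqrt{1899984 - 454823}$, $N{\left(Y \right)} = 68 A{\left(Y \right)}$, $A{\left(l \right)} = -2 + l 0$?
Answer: $134 - \sqrt{1445161} \approx -1068.1$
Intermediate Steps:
$A{\left(l \right)} = -2$ ($A{\left(l \right)} = -2 + 0 = -2$)
$N{\left(Y \right)} = -136$ ($N{\left(Y \right)} = 68 \left(-2\right) = -136$)
$r = \sqrt{1445161} \approx 1202.1$
$E = -134 + \sqrt{1445161}$ ($E = 2 - \left(136 - \sqrt{1445161}\right) = -134 + \sqrt{1445161} \approx 1068.1$)
$- E = - (-134 + \sqrt{1445161}) = 134 - \sqrt{1445161}$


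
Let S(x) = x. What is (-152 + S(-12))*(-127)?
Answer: 20828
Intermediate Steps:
(-152 + S(-12))*(-127) = (-152 - 12)*(-127) = -164*(-127) = 20828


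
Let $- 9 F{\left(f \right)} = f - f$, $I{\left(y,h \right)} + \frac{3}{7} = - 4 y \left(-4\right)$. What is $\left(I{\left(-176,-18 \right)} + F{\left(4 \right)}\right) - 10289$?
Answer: $- \frac{91738}{7} \approx -13105.0$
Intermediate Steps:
$I{\left(y,h \right)} = - \frac{3}{7} + 16 y$ ($I{\left(y,h \right)} = - \frac{3}{7} + - 4 y \left(-4\right) = - \frac{3}{7} + 16 y$)
$F{\left(f \right)} = 0$ ($F{\left(f \right)} = - \frac{f - f}{9} = \left(- \frac{1}{9}\right) 0 = 0$)
$\left(I{\left(-176,-18 \right)} + F{\left(4 \right)}\right) - 10289 = \left(\left(- \frac{3}{7} + 16 \left(-176\right)\right) + 0\right) - 10289 = \left(\left(- \frac{3}{7} - 2816\right) + 0\right) - 10289 = \left(- \frac{19715}{7} + 0\right) - 10289 = - \frac{19715}{7} - 10289 = - \frac{91738}{7}$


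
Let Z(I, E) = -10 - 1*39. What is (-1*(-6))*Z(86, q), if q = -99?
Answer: -294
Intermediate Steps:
Z(I, E) = -49 (Z(I, E) = -10 - 39 = -49)
(-1*(-6))*Z(86, q) = -1*(-6)*(-49) = 6*(-49) = -294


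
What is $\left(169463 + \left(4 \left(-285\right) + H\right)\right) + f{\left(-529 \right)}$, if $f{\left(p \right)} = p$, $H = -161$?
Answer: $167633$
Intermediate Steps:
$\left(169463 + \left(4 \left(-285\right) + H\right)\right) + f{\left(-529 \right)} = \left(169463 + \left(4 \left(-285\right) - 161\right)\right) - 529 = \left(169463 - 1301\right) - 529 = 168162 - 529 = 167633$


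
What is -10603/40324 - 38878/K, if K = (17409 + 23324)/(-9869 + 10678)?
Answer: -181244931121/234645356 ≈ -772.42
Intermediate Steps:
K = 40733/809 ≈ 50.350
-10603/40324 - 38878/K = -10603/40324 - 38878/40733/809 = -10603*1/40324 - 38878*809/40733 = -10603/40324 - 4493186/5819 = -181244931121/234645356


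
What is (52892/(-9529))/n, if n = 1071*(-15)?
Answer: 7556/21869055 ≈ 0.00034551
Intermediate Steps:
n = -16065
(52892/(-9529))/n = (52892/(-9529))/(-16065) = (52892*(-1/9529))*(-1/16065) = -52892/9529*(-1/16065) = 7556/21869055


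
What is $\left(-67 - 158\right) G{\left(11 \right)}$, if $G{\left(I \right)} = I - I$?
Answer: $0$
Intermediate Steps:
$G{\left(I \right)} = 0$
$\left(-67 - 158\right) G{\left(11 \right)} = \left(-67 - 158\right) 0 = \left(-225\right) 0 = 0$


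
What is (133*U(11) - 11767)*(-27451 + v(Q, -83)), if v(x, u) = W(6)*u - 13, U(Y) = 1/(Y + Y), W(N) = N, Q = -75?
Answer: 328859811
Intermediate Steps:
U(Y) = 1/(2*Y)
v(x, u) = -13 + 6*u (v(x, u) = 6*u - 13 = -13 + 6*u)
(133*U(11) - 11767)*(-27451 + v(Q, -83)) = (133*((½)/11) - 11767)*(-27451 + (-13 + 6*(-83))) = (133*((½)*(1/11)) - 11767)*(-27451 + (-13 - 498)) = (133*(1/22) - 11767)*(-27451 - 511) = (133/22 - 11767)*(-27962) = -258741/22*(-27962) = 328859811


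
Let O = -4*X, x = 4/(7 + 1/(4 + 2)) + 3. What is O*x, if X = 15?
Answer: -9180/43 ≈ -213.49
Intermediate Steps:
x = 153/43 (x = 4/(7 + 1/6) + 3 = 4/(7 + ⅙) + 3 = 4/(43/6) + 3 = (6/43)*4 + 3 = 24/43 + 3 = 153/43 ≈ 3.5581)
O = -60 (O = -4*15 = -60)
O*x = -60*153/43 = -9180/43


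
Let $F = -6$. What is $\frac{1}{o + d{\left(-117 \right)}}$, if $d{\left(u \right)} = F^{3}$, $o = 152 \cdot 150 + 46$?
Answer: $\frac{1}{22630} \approx 4.4189 \cdot 10^{-5}$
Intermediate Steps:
$o = 22846$ ($o = 22800 + 46 = 22846$)
$d{\left(u \right)} = -216$ ($d{\left(u \right)} = \left(-6\right)^{3} = -216$)
$\frac{1}{o + d{\left(-117 \right)}} = \frac{1}{22846 - 216} = \frac{1}{22630}$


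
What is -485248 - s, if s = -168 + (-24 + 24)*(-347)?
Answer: -485080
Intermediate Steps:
s = -168 (s = -168 + 0*(-347) = -168 + 0 = -168)
-485248 - s = -485248 - 1*(-168) = -485248 + 168 = -485080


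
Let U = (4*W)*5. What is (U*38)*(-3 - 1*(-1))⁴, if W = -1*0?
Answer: 0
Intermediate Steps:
W = 0
U = 0 (U = (4*0)*5 = 0*5 = 0)
(U*38)*(-3 - 1*(-1))⁴ = (0*38)*(-3 - 1*(-1))⁴ = 0*(-3 + 1)⁴ = 0*(-2)⁴ = 0*16 = 0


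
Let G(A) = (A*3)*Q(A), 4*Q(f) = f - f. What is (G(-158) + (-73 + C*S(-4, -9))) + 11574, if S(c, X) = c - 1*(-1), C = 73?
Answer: 11282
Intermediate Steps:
Q(f) = 0 (Q(f) = (f - f)/4 = (¼)*0 = 0)
G(A) = 0 (G(A) = (A*3)*0 = (3*A)*0 = 0)
S(c, X) = 1 + c (S(c, X) = c + 1 = 1 + c)
(G(-158) + (-73 + C*S(-4, -9))) + 11574 = (0 + (-73 + 73*(1 - 4))) + 11574 = (0 + (-73 + 73*(-3))) + 11574 = (0 + (-73 - 219)) + 11574 = (0 - 292) + 11574 = -292 + 11574 = 11282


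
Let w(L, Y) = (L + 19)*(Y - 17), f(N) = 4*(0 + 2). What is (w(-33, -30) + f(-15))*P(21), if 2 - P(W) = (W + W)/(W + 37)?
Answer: 24642/29 ≈ 849.72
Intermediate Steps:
f(N) = 8 (f(N) = 4*2 = 8)
w(L, Y) = (-17 + Y)*(19 + L) (w(L, Y) = (19 + L)*(-17 + Y) = (-17 + Y)*(19 + L))
P(W) = 2 - 2*W/(37 + W) (P(W) = 2 - (W + W)/(W + 37) = 2 - 2*W/(37 + W))
(w(-33, -30) + f(-15))*P(21) = ((-323 - 17*(-33) + 19*(-30) - 33*(-30)) + 8)*(74/(37 + 21)) = ((-323 + 561 - 570 + 990) + 8)*(74/58) = (658 + 8)*(74*(1/58)) = 666*(37/29) = 24642/29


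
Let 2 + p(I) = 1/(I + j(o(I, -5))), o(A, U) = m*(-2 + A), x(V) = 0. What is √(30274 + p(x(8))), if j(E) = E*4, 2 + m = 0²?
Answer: 3*√53817/4 ≈ 173.99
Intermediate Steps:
m = -2 (m = -2 + 0² = -2 + 0 = -2)
o(A, U) = 4 - 2*A (o(A, U) = -2*(-2 + A) = 4 - 2*A)
j(E) = 4*E
p(I) = -2 + 1/(16 - 7*I) (p(I) = -2 + 1/(I + 4*(4 - 2*I)) = -2 + 1/(I + (16 - 8*I)) = -2 + 1/(16 - 7*I))
√(30274 + p(x(8))) = √(30274 + (-31 + 14*0)/(16 - 7*0)) = √(30274 + (-31 + 0)/(16 + 0)) = √(30274 - 31/16) = √(484353/16) = 3*√53817/4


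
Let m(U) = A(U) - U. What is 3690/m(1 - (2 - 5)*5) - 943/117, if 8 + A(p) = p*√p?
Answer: 39401/468 ≈ 84.190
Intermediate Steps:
A(p) = -8 + p^(3/2) (A(p) = -8 + p*√p = -8 + p^(3/2))
m(U) = -8 + U^(3/2) - U (m(U) = (-8 + U^(3/2)) - U = -8 + U^(3/2) - U)
3690/m(1 - (2 - 5)*5) - 943/117 = 3690/(-8 + (1 - (2 - 5)*5)^(3/2) - (1 - (2 - 5)*5)) - 943/117 = 3690/(-8 + (1 - (-3)*5)^(3/2) - (1 - (-3)*5)) - 943*1/117 = 3690/(-8 + (1 - 1*(-15))^(3/2) - (1 - 1*(-15))) - 943/117 = 3690/(-8 + (1 + 15)^(3/2) - (1 + 15)) - 943/117 = 3690/(-8 + 16^(3/2) - 1*16) - 943/117 = 3690/(-8 + 64 - 16) - 943/117 = 3690/40 - 943/117 = 3690*(1/40) - 943/117 = 369/4 - 943/117 = 39401/468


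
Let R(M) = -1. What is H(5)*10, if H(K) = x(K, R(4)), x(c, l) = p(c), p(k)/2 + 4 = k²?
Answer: 420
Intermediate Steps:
p(k) = -8 + 2*k²
x(c, l) = -8 + 2*c²
H(K) = -8 + 2*K²
H(5)*10 = (-8 + 2*5²)*10 = (-8 + 2*25)*10 = (-8 + 50)*10 = 42*10 = 420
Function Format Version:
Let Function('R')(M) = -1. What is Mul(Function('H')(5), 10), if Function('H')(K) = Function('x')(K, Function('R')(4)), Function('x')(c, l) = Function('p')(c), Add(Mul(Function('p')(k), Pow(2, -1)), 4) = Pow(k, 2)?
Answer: 420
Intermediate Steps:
Function('p')(k) = Add(-8, Mul(2, Pow(k, 2)))
Function('x')(c, l) = Add(-8, Mul(2, Pow(c, 2)))
Function('H')(K) = Add(-8, Mul(2, Pow(K, 2)))
Mul(Function('H')(5), 10) = Mul(Add(-8, Mul(2, Pow(5, 2))), 10) = Mul(Add(-8, Mul(2, 25)), 10) = Mul(Add(-8, 50), 10) = Mul(42, 10) = 420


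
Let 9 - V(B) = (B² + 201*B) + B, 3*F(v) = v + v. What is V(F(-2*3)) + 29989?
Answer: 30790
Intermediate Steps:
F(v) = 2*v/3 (F(v) = (v + v)/3 = (2*v)/3 = 2*v/3)
V(B) = 9 - B² - 202*B (V(B) = 9 - ((B² + 201*B) + B) = 9 - (B² + 202*B) = 9 + (-B² - 202*B) = 9 - B² - 202*B)
V(F(-2*3)) + 29989 = (9 - (2*(-2*3)/3)² - 404*(-2*3)/3) + 29989 = (9 - ((⅔)*(-6))² - 404*(-6)/3) + 29989 = (9 - 1*(-4)² - 202*(-4)) + 29989 = (9 - 1*16 + 808) + 29989 = (9 - 16 + 808) + 29989 = 801 + 29989 = 30790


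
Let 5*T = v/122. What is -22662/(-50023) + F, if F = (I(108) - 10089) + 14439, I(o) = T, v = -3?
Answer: 132749704251/30514030 ≈ 4350.4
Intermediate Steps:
T = -3/610 (T = (-3/122)/5 = (-3*1/122)/5 = (⅕)*(-3/122) = -3/610 ≈ -0.0049180)
I(o) = -3/610
F = 2653497/610 (F = (-3/610 - 10089) + 14439 = -6154293/610 + 14439 = 2653497/610 ≈ 4350.0)
-22662/(-50023) + F = -22662/(-50023) + 2653497/610 = -22662*(-1/50023) + 2653497/610 = 22662/50023 + 2653497/610 = 132749704251/30514030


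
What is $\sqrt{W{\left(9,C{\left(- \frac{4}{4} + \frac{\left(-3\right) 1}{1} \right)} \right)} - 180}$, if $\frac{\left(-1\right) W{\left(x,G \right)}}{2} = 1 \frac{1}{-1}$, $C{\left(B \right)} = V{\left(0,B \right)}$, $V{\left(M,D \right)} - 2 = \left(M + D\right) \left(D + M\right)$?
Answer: $i \sqrt{178} \approx 13.342 i$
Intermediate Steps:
$V{\left(M,D \right)} = 2 + \left(D + M\right)^{2}$ ($V{\left(M,D \right)} = 2 + \left(M + D\right) \left(D + M\right) = 2 + \left(D + M\right) \left(D + M\right) = 2 + \left(D + M\right)^{2}$)
$C{\left(B \right)} = 2 + B^{2}$ ($C{\left(B \right)} = 2 + \left(B + 0\right)^{2} = 2 + B^{2}$)
$W{\left(x,G \right)} = 2$ ($W{\left(x,G \right)} = - 2 \cdot 1 \frac{1}{-1} = - 2 \cdot 1 \left(-1\right) = \left(-2\right) \left(-1\right) = 2$)
$\sqrt{W{\left(9,C{\left(- \frac{4}{4} + \frac{\left(-3\right) 1}{1} \right)} \right)} - 180} = \sqrt{2 - 180} = \sqrt{-178} = i \sqrt{178}$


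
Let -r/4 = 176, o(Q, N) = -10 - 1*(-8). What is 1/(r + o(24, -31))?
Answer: -1/706 ≈ -0.0014164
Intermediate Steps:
o(Q, N) = -2 (o(Q, N) = -10 + 8 = -2)
r = -704 (r = -4*176 = -704)
1/(r + o(24, -31)) = 1/(-704 - 2) = 1/(-706) = -1/706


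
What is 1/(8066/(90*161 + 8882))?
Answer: 11686/4033 ≈ 2.8976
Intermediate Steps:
1/(8066/(90*161 + 8882)) = 1/(8066/(14490 + 8882)) = 1/(8066/23372) = 1/(8066*(1/23372)) = 1/(4033/11686) = 11686/4033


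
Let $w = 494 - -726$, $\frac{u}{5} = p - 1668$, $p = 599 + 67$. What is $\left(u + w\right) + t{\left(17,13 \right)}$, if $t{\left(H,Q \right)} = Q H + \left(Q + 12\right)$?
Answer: $-3544$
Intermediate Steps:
$p = 666$
$u = -5010$ ($u = 5 \left(666 - 1668\right) = 5 \left(-1002\right) = -5010$)
$t{\left(H,Q \right)} = 12 + Q + H Q$ ($t{\left(H,Q \right)} = H Q + \left(12 + Q\right) = 12 + Q + H Q$)
$w = 1220$ ($w = 494 + 726 = 1220$)
$\left(u + w\right) + t{\left(17,13 \right)} = \left(-5010 + 1220\right) + \left(12 + 13 + 17 \cdot 13\right) = -3790 + \left(12 + 13 + 221\right) = -3790 + 246 = -3544$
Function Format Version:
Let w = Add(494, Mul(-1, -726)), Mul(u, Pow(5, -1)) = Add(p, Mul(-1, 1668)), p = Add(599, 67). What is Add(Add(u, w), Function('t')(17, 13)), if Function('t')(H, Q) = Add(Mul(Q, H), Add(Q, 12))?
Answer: -3544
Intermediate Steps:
p = 666
u = -5010 (u = Mul(5, Add(666, Mul(-1, 1668))) = Mul(5, Add(666, -1668)) = Mul(5, -1002) = -5010)
Function('t')(H, Q) = Add(12, Q, Mul(H, Q)) (Function('t')(H, Q) = Add(Mul(H, Q), Add(12, Q)) = Add(12, Q, Mul(H, Q)))
w = 1220 (w = Add(494, 726) = 1220)
Add(Add(u, w), Function('t')(17, 13)) = Add(Add(-5010, 1220), Add(12, 13, Mul(17, 13))) = Add(-3790, Add(12, 13, 221)) = Add(-3790, 246) = -3544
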